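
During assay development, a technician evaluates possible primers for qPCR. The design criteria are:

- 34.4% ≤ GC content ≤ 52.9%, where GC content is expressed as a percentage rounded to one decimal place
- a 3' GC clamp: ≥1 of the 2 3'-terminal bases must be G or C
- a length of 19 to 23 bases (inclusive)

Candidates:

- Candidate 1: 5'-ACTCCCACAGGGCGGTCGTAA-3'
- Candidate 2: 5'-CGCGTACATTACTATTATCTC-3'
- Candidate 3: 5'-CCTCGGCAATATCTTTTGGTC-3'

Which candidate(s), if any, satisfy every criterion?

Candidate 1 (21 nt, A=5 T=3 G=6 C=7): GC 13/21 = 61.9%, outside 34.4–52.9% ✗; 3' end AA has 0 G/C, need ≥1 ✗; length 21 ✓ — fails.
Candidate 2 (21 nt, A=5 T=8 G=2 C=6): GC 8/21 = 38.1% ✓; 3' end TC has 1 G/C ✓; length 21 ✓ — passes.
Candidate 3 (21 nt, A=3 T=8 G=4 C=6): GC 10/21 = 47.6% ✓; 3' end TC has 1 G/C ✓; length 21 ✓ — passes.

Candidate 2 and Candidate 3.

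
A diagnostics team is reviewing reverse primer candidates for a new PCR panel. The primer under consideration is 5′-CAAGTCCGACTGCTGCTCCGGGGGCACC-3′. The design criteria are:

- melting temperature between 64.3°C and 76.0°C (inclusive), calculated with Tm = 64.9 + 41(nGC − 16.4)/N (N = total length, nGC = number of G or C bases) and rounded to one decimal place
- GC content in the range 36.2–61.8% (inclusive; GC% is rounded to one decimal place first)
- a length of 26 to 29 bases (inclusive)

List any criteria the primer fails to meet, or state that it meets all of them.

Fails: GC content.

Base counts: A=4, T=4, G=9, C=11 (length 28).
Tm: Tm = 64.9 + 41·(20 − 16.4)/28 = 70.2°C ✓
GC content: GC 20/28 = 71.4%, outside 36.2–61.8% ✗
length: length 28 ✓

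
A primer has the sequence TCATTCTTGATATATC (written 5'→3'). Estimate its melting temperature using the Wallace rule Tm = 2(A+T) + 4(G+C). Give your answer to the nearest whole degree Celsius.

40°C

Base counts: A=4, T=8, G=1, C=3 (length 16).
Tm = 2·(4+8) + 4·(1+3) = 2·12 + 4·4 = 24 + 16 = 40°C.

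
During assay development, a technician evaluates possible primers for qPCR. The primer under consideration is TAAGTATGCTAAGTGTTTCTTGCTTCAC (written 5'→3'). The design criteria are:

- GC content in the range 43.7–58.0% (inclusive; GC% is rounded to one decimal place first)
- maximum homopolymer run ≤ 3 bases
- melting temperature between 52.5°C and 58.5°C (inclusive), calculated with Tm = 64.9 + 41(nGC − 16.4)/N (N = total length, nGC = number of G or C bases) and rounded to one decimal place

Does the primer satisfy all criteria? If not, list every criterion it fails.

Fails: GC content.

Base counts: A=6, T=12, G=5, C=5 (length 28).
GC content: GC 10/28 = 35.7%, outside 43.7–58.0% ✗
homopolymer run: longest run = 3 ✓
Tm: Tm = 64.9 + 41·(10 − 16.4)/28 = 55.5°C ✓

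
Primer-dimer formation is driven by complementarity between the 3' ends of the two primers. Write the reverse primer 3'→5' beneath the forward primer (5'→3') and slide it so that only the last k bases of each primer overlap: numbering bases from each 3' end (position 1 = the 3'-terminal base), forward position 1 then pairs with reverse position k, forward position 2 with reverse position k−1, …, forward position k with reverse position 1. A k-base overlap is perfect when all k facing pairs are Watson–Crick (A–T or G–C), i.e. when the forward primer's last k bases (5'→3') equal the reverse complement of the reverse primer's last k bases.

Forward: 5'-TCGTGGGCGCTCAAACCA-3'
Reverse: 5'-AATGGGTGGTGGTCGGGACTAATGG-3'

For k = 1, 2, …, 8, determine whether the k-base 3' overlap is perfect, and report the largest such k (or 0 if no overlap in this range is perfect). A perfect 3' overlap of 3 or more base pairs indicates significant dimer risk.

Longest perfect overlap: 3 complementary base pairs; significant dimer risk (threshold 3).

Last 8 bases (5'→3') — forward …TCAAACCA, reverse …ACTAATGG.
Reverse complement of the reverse primer's last 8 bases: CCATTAGT; its first k bases are the reverse complement of the reverse primer's last k bases, so a perfect k-base overlap needs the forward primer's last k bases to equal them.
Comparing (forward last k vs required): k=1: A vs C ✗; k=2: CA vs CC ✗; k=3: CCA vs CCA ✓; k=4: ACCA vs CCAT ✗; k=5: AACCA vs CCATT ✗; k=6: AAACCA vs CCATTA ✗; k=7: CAAACCA vs CCATTAG ✗; k=8: TCAAACCA vs CCATTAGT ✗.
Only k = 3 is perfect, so the longest perfect 3' overlap is 3.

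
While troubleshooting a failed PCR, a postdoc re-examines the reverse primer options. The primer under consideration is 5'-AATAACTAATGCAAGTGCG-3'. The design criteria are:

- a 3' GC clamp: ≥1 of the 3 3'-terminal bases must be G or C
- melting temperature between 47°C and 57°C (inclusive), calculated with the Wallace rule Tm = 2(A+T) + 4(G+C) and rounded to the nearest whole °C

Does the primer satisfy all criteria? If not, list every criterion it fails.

Meets all criteria.

Base counts: A=8, T=4, G=4, C=3 (length 19).
GC clamp: 3' end GCG has 3 G/C ✓
Tm: Tm = 2·12 + 4·7 = 52°C ✓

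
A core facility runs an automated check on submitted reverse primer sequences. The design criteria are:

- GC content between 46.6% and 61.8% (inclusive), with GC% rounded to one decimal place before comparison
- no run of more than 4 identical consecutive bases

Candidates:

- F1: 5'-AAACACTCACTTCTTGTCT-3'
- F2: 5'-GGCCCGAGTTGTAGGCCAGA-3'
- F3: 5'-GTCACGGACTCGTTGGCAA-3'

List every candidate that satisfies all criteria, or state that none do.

F1 (19 nt, A=5 T=7 G=1 C=6): GC 7/19 = 36.8%, outside 46.6–61.8% ✗; longest run = 3 ✓ — fails.
F2 (20 nt, A=4 T=3 G=8 C=5): GC 13/20 = 65.0%, outside 46.6–61.8% ✗; longest run = 3 ✓ — fails.
F3 (19 nt, A=4 T=4 G=6 C=5): GC 11/19 = 57.9% ✓; longest run = 2 ✓ — passes.

F3 only.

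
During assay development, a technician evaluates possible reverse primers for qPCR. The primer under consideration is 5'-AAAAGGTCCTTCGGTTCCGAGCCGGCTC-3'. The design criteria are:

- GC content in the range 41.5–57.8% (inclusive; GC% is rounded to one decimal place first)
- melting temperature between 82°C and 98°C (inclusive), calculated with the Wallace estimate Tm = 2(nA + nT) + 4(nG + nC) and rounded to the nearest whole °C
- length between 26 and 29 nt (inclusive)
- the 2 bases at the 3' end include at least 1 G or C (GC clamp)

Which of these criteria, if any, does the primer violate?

Base counts: A=5, T=6, G=8, C=9 (length 28).
GC content: GC 17/28 = 60.7%, outside 41.5–57.8% ✗
Tm: Tm = 2·11 + 4·17 = 90°C ✓
length: length 28 ✓
GC clamp: 3' end TC has 1 G/C ✓

Fails: GC content.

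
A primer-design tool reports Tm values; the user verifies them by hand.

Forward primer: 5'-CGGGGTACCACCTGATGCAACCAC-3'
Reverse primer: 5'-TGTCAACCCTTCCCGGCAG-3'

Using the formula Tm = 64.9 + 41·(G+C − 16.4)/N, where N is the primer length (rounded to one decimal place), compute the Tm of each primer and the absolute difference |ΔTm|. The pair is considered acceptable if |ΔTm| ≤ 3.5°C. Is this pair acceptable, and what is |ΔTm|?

|ΔTm| = 7.1°C; the pair is not acceptable.

Forward: G+C = 15, N = 24 → Tm = 64.9 + 41·(15 − 16.4)/24 = 62.5°C.
Reverse: G+C = 12, N = 19 → Tm = 64.9 + 41·(12 − 16.4)/19 = 55.4°C.
|ΔTm| = |62.5 − 55.4| = 7.1°C, > 3.5°C.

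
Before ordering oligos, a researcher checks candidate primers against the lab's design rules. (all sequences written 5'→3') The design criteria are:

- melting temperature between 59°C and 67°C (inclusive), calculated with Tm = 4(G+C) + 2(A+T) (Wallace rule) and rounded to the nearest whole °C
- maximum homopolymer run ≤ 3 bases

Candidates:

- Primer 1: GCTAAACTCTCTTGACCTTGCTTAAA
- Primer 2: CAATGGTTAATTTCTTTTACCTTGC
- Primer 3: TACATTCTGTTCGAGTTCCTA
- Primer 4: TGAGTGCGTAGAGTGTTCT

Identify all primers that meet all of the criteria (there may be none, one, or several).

None of the candidates satisfy all criteria.

Primer 1 (26 nt, A=7 T=9 G=3 C=7): Tm = 2·16 + 4·10 = 72°C, outside 59–67°C ✗; longest run = 3 ✓ — fails.
Primer 2 (25 nt, A=5 T=12 G=3 C=5): Tm = 2·17 + 4·8 = 66°C ✓; longest run = 4, exceeds 3 ✗ — fails.
Primer 3 (21 nt, A=4 T=9 G=3 C=5): Tm = 2·13 + 4·8 = 58°C, outside 59–67°C ✗; longest run = 2 ✓ — fails.
Primer 4 (19 nt, A=3 T=7 G=7 C=2): Tm = 2·10 + 4·9 = 56°C, outside 59–67°C ✗; longest run = 2 ✓ — fails.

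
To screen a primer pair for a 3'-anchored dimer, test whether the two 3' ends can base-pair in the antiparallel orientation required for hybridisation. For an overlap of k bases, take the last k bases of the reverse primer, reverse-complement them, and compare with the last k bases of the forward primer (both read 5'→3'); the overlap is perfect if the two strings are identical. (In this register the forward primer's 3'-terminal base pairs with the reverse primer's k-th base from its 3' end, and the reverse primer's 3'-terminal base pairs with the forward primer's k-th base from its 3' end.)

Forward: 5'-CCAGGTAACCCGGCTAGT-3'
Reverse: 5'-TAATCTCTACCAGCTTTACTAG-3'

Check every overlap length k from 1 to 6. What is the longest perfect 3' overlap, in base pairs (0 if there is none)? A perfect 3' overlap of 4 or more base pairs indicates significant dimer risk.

Last 6 bases (5'→3') — forward …GCTAGT, reverse …TACTAG.
Reverse complement of the reverse primer's last 6 bases: CTAGTA; its first k bases are the reverse complement of the reverse primer's last k bases, so a perfect k-base overlap needs the forward primer's last k bases to equal them.
Comparing (forward last k vs required): k=1: T vs C ✗; k=2: GT vs CT ✗; k=3: AGT vs CTA ✗; k=4: TAGT vs CTAG ✗; k=5: CTAGT vs CTAGT ✓; k=6: GCTAGT vs CTAGTA ✗.
Only k = 5 is perfect, so the longest perfect 3' overlap is 5.

Longest perfect overlap: 5 complementary base pairs; significant dimer risk (threshold 4).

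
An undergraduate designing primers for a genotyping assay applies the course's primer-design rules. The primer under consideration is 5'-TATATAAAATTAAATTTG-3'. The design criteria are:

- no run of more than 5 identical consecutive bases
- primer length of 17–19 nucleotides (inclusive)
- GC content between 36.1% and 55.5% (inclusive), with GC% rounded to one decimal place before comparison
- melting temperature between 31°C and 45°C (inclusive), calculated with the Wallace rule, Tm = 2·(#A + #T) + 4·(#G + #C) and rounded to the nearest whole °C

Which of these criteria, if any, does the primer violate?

Fails: GC content.

Base counts: A=9, T=8, G=1, C=0 (length 18).
homopolymer run: longest run = 4 ✓
length: length 18 ✓
GC content: GC 1/18 = 5.6%, outside 36.1–55.5% ✗
Tm: Tm = 2·17 + 4·1 = 38°C ✓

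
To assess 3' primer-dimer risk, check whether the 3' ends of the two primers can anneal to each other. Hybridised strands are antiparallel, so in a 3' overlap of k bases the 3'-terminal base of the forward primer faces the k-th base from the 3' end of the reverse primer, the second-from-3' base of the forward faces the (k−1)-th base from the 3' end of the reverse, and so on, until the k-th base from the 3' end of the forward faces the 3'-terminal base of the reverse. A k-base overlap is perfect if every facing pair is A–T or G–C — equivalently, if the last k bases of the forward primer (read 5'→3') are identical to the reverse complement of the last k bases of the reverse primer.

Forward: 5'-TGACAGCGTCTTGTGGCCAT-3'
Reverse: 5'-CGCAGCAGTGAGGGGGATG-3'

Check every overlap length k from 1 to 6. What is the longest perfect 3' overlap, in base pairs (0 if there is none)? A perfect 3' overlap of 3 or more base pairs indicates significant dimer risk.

Last 6 bases (5'→3') — forward …GGCCAT, reverse …GGGATG.
Reverse complement of the reverse primer's last 6 bases: CATCCC; its first k bases are the reverse complement of the reverse primer's last k bases, so a perfect k-base overlap needs the forward primer's last k bases to equal them.
Comparing (forward last k vs required): k=1: T vs C ✗; k=2: AT vs CA ✗; k=3: CAT vs CAT ✓; k=4: CCAT vs CATC ✗; k=5: GCCAT vs CATCC ✗; k=6: GGCCAT vs CATCCC ✗.
Only k = 3 is perfect, so the longest perfect 3' overlap is 3.

Longest perfect overlap: 3 complementary base pairs; significant dimer risk (threshold 3).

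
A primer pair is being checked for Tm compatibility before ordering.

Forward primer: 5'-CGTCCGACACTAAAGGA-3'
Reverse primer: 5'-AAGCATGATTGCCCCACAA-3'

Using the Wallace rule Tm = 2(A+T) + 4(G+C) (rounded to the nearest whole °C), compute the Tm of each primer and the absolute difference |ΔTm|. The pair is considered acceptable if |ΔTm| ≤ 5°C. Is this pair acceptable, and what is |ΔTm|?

Forward: A=6 T=2 G=4 C=5 → Tm = 2·8 + 4·9 = 52°C.
Reverse: A=7 T=3 G=3 C=6 → Tm = 2·10 + 4·9 = 56°C.
|ΔTm| = |52 − 56| = 4°C, ≤ 5°C.

|ΔTm| = 4°C; the pair is acceptable.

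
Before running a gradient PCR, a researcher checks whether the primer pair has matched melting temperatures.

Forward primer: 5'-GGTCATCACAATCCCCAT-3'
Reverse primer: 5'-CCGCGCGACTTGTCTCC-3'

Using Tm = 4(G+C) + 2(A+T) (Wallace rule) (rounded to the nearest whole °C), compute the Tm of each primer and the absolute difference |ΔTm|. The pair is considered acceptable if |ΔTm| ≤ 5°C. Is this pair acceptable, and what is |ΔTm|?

|ΔTm| = 4°C; the pair is acceptable.

Forward: A=5 T=4 G=2 C=7 → Tm = 2·9 + 4·9 = 54°C.
Reverse: A=1 T=4 G=4 C=8 → Tm = 2·5 + 4·12 = 58°C.
|ΔTm| = |54 − 58| = 4°C, ≤ 5°C.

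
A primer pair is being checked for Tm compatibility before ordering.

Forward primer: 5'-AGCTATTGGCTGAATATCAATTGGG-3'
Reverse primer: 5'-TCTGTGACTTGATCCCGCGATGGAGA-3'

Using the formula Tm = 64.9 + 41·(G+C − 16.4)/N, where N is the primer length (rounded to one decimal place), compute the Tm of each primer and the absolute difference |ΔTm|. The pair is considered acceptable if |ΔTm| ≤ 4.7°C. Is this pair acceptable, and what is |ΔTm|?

Forward: G+C = 10, N = 25 → Tm = 64.9 + 41·(10 − 16.4)/25 = 54.4°C.
Reverse: G+C = 14, N = 26 → Tm = 64.9 + 41·(14 − 16.4)/26 = 61.1°C.
|ΔTm| = |54.4 − 61.1| = 6.7°C, > 4.7°C.

|ΔTm| = 6.7°C; the pair is not acceptable.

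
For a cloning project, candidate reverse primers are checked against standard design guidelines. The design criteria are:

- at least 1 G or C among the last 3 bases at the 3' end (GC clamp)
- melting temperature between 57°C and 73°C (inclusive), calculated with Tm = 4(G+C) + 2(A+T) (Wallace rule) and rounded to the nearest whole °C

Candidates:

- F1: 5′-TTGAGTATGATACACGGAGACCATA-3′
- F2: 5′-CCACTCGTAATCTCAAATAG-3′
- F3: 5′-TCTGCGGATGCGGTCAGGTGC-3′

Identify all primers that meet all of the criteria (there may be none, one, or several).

F3 only.

F1 (25 nt, A=9 T=6 G=6 C=4): 3' end ATA has 0 G/C, need ≥1 ✗; Tm = 2·15 + 4·10 = 70°C ✓ — fails.
F2 (20 nt, A=7 T=5 G=2 C=6): 3' end TAG has 1 G/C ✓; Tm = 2·12 + 4·8 = 56°C, outside 57–73°C ✗ — fails.
F3 (21 nt, A=2 T=5 G=9 C=5): 3' end TGC has 2 G/C ✓; Tm = 2·7 + 4·14 = 70°C ✓ — passes.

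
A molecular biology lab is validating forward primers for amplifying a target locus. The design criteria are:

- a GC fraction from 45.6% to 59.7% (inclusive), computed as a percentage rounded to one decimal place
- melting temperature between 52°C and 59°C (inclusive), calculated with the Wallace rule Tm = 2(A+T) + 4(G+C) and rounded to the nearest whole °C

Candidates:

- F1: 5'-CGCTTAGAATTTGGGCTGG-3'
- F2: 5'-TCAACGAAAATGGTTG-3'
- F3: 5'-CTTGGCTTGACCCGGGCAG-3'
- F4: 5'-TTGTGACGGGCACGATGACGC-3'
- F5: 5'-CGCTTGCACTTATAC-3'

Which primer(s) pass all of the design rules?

F1 (19 nt, A=3 T=6 G=7 C=3): GC 10/19 = 52.6% ✓; Tm = 2·9 + 4·10 = 58°C ✓ — passes.
F2 (16 nt, A=6 T=4 G=4 C=2): GC 6/16 = 37.5%, outside 45.6–59.7% ✗; Tm = 2·10 + 4·6 = 44°C, outside 52–59°C ✗ — fails.
F3 (19 nt, A=2 T=4 G=7 C=6): GC 13/19 = 68.4%, outside 45.6–59.7% ✗; Tm = 2·6 + 4·13 = 64°C, outside 52–59°C ✗ — fails.
F4 (21 nt, A=4 T=4 G=8 C=5): GC 13/21 = 61.9%, outside 45.6–59.7% ✗; Tm = 2·8 + 4·13 = 68°C, outside 52–59°C ✗ — fails.
F5 (15 nt, A=3 T=5 G=2 C=5): GC 7/15 = 46.7% ✓; Tm = 2·8 + 4·7 = 44°C, outside 52–59°C ✗ — fails.

F1 only.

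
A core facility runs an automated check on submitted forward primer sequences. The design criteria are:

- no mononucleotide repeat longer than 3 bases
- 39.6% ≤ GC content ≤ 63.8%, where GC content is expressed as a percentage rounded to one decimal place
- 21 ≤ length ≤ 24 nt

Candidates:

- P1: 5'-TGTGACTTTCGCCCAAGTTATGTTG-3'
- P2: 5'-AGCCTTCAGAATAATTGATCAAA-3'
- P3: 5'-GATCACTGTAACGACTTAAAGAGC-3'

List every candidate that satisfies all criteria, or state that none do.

P3 only.

P1 (25 nt, A=4 T=10 G=6 C=5): longest run = 3 ✓; GC 11/25 = 44.0% ✓; length 25, outside 21–24 ✗ — fails.
P2 (23 nt, A=10 T=6 G=3 C=4): longest run = 3 ✓; GC 7/23 = 30.4%, outside 39.6–63.8% ✗; length 23 ✓ — fails.
P3 (24 nt, A=9 T=5 G=5 C=5): longest run = 3 ✓; GC 10/24 = 41.7% ✓; length 24 ✓ — passes.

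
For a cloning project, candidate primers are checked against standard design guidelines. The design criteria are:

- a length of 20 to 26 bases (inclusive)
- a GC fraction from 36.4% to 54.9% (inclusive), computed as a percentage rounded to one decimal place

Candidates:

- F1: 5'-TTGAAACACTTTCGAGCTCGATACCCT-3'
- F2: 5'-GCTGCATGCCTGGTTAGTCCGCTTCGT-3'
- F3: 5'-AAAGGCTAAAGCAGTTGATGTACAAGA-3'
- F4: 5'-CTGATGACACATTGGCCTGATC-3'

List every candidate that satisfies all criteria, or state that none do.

F4 only.

F1 (27 nt, A=7 T=8 G=4 C=8): length 27, outside 20–26 ✗; GC 12/27 = 44.4% ✓ — fails.
F2 (27 nt, A=2 T=9 G=8 C=8): length 27, outside 20–26 ✗; GC 16/27 = 59.3%, outside 36.4–54.9% ✗ — fails.
F3 (27 nt, A=12 T=5 G=7 C=3): length 27, outside 20–26 ✗; GC 10/27 = 37.0% ✓ — fails.
F4 (22 nt, A=5 T=6 G=5 C=6): length 22 ✓; GC 11/22 = 50.0% ✓ — passes.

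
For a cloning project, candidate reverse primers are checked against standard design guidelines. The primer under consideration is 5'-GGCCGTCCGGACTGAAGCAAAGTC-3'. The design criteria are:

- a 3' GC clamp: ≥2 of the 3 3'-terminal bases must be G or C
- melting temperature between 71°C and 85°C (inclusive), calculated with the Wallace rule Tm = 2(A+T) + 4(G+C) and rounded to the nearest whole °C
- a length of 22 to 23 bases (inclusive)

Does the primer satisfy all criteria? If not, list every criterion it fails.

Fails: length.

Base counts: A=6, T=3, G=8, C=7 (length 24).
GC clamp: 3' end GTC has 2 G/C ✓
Tm: Tm = 2·9 + 4·15 = 78°C ✓
length: length 24, outside 22–23 ✗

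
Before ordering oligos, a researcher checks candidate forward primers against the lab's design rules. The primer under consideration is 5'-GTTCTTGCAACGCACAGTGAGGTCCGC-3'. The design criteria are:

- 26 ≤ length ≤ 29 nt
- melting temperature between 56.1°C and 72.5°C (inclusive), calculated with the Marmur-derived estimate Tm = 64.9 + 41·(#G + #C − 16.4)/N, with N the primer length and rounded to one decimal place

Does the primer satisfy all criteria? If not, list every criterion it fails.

Base counts: A=5, T=6, G=8, C=8 (length 27).
length: length 27 ✓
Tm: Tm = 64.9 + 41·(16 − 16.4)/27 = 64.3°C ✓

Meets all criteria.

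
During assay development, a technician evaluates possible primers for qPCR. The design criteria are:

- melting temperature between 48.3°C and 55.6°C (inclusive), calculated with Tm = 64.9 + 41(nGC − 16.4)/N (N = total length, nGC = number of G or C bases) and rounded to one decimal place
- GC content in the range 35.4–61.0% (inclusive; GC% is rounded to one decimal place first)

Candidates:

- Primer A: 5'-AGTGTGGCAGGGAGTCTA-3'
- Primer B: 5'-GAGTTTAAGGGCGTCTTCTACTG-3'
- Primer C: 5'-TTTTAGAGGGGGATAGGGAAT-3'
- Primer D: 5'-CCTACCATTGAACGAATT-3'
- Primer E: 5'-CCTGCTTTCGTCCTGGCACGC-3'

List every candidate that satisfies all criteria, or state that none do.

Primer A, Primer B and Primer C.

Primer A (18 nt, A=4 T=4 G=8 C=2): Tm = 64.9 + 41·(10 − 16.4)/18 = 50.3°C ✓; GC 10/18 = 55.6% ✓ — passes.
Primer B (23 nt, A=4 T=8 G=7 C=4): Tm = 64.9 + 41·(11 − 16.4)/23 = 55.3°C ✓; GC 11/23 = 47.8% ✓ — passes.
Primer C (21 nt, A=6 T=6 G=9 C=0): Tm = 64.9 + 41·(9 − 16.4)/21 = 50.5°C ✓; GC 9/21 = 42.9% ✓ — passes.
Primer D (18 nt, A=6 T=5 G=2 C=5): Tm = 64.9 + 41·(7 − 16.4)/18 = 43.5°C, outside 48.3–55.6°C ✗; GC 7/18 = 38.9% ✓ — fails.
Primer E (21 nt, A=1 T=6 G=5 C=9): Tm = 64.9 + 41·(14 − 16.4)/21 = 60.2°C, outside 48.3–55.6°C ✗; GC 14/21 = 66.7%, outside 35.4–61.0% ✗ — fails.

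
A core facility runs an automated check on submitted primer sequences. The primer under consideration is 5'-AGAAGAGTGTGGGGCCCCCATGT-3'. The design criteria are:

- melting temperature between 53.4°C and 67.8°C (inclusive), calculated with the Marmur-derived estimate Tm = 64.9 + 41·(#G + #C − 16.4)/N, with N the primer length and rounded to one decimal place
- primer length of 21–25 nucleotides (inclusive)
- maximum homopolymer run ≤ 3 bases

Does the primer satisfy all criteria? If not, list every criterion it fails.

Fails: homopolymer run.

Base counts: A=5, T=4, G=9, C=5 (length 23).
Tm: Tm = 64.9 + 41·(14 − 16.4)/23 = 60.6°C ✓
length: length 23 ✓
homopolymer run: longest run = 5, exceeds 3 ✗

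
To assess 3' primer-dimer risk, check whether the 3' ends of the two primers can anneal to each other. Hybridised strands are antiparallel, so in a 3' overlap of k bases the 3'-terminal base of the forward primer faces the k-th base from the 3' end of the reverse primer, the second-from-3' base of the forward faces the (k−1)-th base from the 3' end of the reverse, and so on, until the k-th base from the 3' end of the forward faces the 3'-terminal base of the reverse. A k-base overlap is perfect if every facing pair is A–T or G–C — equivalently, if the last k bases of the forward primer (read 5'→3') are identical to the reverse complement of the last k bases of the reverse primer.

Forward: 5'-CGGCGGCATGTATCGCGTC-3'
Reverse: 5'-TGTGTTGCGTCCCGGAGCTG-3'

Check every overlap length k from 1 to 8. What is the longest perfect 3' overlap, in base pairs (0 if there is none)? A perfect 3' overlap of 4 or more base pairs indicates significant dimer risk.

Longest perfect overlap: 1 complementary base pair; below the dimer-risk threshold (threshold 4).

Last 8 bases (5'→3') — forward …ATCGCGTC, reverse …CGGAGCTG.
Reverse complement of the reverse primer's last 8 bases: CAGCTCCG; its first k bases are the reverse complement of the reverse primer's last k bases, so a perfect k-base overlap needs the forward primer's last k bases to equal them.
Comparing (forward last k vs required): k=1: C vs C ✓; k=2: TC vs CA ✗; k=3: GTC vs CAG ✗; k=4: CGTC vs CAGC ✗; k=5: GCGTC vs CAGCT ✗; k=6: CGCGTC vs CAGCTC ✗; k=7: TCGCGTC vs CAGCTCC ✗; k=8: ATCGCGTC vs CAGCTCCG ✗.
Only k = 1 is perfect, so the longest perfect 3' overlap is 1.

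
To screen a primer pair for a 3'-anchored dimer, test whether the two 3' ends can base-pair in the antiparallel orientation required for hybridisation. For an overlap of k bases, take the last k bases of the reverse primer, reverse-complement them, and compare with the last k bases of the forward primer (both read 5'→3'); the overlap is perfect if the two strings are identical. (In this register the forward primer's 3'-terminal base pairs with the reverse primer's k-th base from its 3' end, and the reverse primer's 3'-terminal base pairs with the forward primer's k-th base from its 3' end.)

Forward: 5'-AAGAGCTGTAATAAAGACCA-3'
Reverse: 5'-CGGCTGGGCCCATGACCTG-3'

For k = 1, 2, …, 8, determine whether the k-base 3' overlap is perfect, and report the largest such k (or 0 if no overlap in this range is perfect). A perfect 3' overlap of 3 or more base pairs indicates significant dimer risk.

Last 8 bases (5'→3') — forward …AAAGACCA, reverse …ATGACCTG.
Reverse complement of the reverse primer's last 8 bases: CAGGTCAT; its first k bases are the reverse complement of the reverse primer's last k bases, so a perfect k-base overlap needs the forward primer's last k bases to equal them.
Comparing (forward last k vs required): k=1: A vs C ✗; k=2: CA vs CA ✓; k=3: CCA vs CAG ✗; k=4: ACCA vs CAGG ✗; k=5: GACCA vs CAGGT ✗; k=6: AGACCA vs CAGGTC ✗; k=7: AAGACCA vs CAGGTCA ✗; k=8: AAAGACCA vs CAGGTCAT ✗.
Only k = 2 is perfect, so the longest perfect 3' overlap is 2.

Longest perfect overlap: 2 complementary base pairs; below the dimer-risk threshold (threshold 3).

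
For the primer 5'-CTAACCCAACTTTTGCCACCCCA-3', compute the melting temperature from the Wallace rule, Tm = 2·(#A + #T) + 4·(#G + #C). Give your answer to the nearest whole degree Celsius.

70°C

Base counts: A=6, T=5, G=1, C=11 (length 23).
Tm = 2·(6+5) + 4·(1+11) = 2·11 + 4·12 = 22 + 48 = 70°C.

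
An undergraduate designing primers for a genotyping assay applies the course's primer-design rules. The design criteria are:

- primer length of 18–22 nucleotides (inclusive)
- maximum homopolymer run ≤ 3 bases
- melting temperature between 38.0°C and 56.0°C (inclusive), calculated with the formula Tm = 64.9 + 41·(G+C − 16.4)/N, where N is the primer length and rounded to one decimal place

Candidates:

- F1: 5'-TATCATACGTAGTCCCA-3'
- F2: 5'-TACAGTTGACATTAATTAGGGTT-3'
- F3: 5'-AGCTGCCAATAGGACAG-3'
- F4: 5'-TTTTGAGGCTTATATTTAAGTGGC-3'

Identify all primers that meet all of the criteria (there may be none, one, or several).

F1 (17 nt, A=5 T=5 G=2 C=5): length 17, outside 18–22 ✗; longest run = 3 ✓; Tm = 64.9 + 41·(7 − 16.4)/17 = 42.2°C ✓ — fails.
F2 (23 nt, A=7 T=9 G=5 C=2): length 23, outside 18–22 ✗; longest run = 3 ✓; Tm = 64.9 + 41·(7 − 16.4)/23 = 48.1°C ✓ — fails.
F3 (17 nt, A=6 T=2 G=5 C=4): length 17, outside 18–22 ✗; longest run = 2 ✓; Tm = 64.9 + 41·(9 − 16.4)/17 = 47.1°C ✓ — fails.
F4 (24 nt, A=5 T=11 G=6 C=2): length 24, outside 18–22 ✗; longest run = 4, exceeds 3 ✗; Tm = 64.9 + 41·(8 − 16.4)/24 = 50.6°C ✓ — fails.

None of the candidates satisfy all criteria.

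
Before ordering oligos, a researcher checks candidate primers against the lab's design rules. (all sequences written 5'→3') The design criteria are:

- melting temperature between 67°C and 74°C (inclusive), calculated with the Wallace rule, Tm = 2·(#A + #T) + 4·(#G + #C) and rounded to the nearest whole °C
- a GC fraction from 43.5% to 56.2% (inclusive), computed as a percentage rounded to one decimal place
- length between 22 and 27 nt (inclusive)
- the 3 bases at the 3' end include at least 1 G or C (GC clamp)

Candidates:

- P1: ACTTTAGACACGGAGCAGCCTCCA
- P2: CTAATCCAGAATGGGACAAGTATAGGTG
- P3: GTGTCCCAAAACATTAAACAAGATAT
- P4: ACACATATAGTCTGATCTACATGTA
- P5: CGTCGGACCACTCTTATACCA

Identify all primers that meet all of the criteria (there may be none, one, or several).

P1 (24 nt, A=7 T=4 G=5 C=8): Tm = 2·11 + 4·13 = 74°C ✓; GC 13/24 = 54.2% ✓; length 24 ✓; 3' end CCA has 2 G/C ✓ — passes.
P2 (28 nt, A=10 T=6 G=8 C=4): Tm = 2·16 + 4·12 = 80°C, outside 67–74°C ✗; GC 12/28 = 42.9%, outside 43.5–56.2% ✗; length 28, outside 22–27 ✗; 3' end GTG has 2 G/C ✓ — fails.
P3 (26 nt, A=12 T=6 G=3 C=5): Tm = 2·18 + 4·8 = 68°C ✓; GC 8/26 = 30.8%, outside 43.5–56.2% ✗; length 26 ✓; 3' end TAT has 0 G/C, need ≥1 ✗ — fails.
P4 (25 nt, A=9 T=8 G=3 C=5): Tm = 2·17 + 4·8 = 66°C, outside 67–74°C ✗; GC 8/25 = 32.0%, outside 43.5–56.2% ✗; length 25 ✓; 3' end GTA has 1 G/C ✓ — fails.
P5 (21 nt, A=5 T=5 G=3 C=8): Tm = 2·10 + 4·11 = 64°C, outside 67–74°C ✗; GC 11/21 = 52.4% ✓; length 21, outside 22–27 ✗; 3' end CCA has 2 G/C ✓ — fails.

P1 only.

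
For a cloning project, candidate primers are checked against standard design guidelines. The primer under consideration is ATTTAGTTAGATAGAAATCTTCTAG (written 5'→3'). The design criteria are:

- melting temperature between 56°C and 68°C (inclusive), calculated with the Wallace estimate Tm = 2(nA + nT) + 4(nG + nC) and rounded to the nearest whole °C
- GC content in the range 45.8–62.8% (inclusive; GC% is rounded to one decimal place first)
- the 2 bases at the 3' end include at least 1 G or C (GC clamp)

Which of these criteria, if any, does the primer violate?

Base counts: A=9, T=10, G=4, C=2 (length 25).
Tm: Tm = 2·19 + 4·6 = 62°C ✓
GC content: GC 6/25 = 24.0%, outside 45.8–62.8% ✗
GC clamp: 3' end AG has 1 G/C ✓

Fails: GC content.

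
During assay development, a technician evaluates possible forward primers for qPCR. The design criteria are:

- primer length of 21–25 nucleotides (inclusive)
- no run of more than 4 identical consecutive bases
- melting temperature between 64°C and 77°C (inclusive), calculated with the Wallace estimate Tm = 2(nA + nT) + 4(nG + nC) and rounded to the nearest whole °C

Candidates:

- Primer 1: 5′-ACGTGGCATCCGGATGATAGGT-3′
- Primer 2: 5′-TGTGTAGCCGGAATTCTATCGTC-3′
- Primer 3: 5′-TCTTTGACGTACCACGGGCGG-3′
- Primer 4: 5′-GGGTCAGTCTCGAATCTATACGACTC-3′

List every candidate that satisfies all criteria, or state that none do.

Primer 1, Primer 2 and Primer 3.

Primer 1 (22 nt, A=5 T=5 G=8 C=4): length 22 ✓; longest run = 2 ✓; Tm = 2·10 + 4·12 = 68°C ✓ — passes.
Primer 2 (23 nt, A=4 T=8 G=6 C=5): length 23 ✓; longest run = 2 ✓; Tm = 2·12 + 4·11 = 68°C ✓ — passes.
Primer 3 (21 nt, A=3 T=5 G=7 C=6): length 21 ✓; longest run = 3 ✓; Tm = 2·8 + 4·13 = 68°C ✓ — passes.
Primer 4 (26 nt, A=6 T=7 G=6 C=7): length 26, outside 21–25 ✗; longest run = 3 ✓; Tm = 2·13 + 4·13 = 78°C, outside 64–77°C ✗ — fails.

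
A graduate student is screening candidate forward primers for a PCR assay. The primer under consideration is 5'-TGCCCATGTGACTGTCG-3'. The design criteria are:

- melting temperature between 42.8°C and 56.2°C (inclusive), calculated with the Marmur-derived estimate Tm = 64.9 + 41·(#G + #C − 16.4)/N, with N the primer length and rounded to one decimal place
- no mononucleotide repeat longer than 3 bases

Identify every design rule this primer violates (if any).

Meets all criteria.

Base counts: A=2, T=5, G=5, C=5 (length 17).
Tm: Tm = 64.9 + 41·(10 − 16.4)/17 = 49.5°C ✓
homopolymer run: longest run = 3 ✓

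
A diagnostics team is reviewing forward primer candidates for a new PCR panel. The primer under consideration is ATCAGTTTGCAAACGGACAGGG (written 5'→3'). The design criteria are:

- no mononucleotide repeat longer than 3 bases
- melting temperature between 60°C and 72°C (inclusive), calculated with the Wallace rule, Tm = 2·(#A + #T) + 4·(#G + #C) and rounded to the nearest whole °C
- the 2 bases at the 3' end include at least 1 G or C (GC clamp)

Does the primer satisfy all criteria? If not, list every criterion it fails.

Meets all criteria.

Base counts: A=7, T=4, G=7, C=4 (length 22).
homopolymer run: longest run = 3 ✓
Tm: Tm = 2·11 + 4·11 = 66°C ✓
GC clamp: 3' end GG has 2 G/C ✓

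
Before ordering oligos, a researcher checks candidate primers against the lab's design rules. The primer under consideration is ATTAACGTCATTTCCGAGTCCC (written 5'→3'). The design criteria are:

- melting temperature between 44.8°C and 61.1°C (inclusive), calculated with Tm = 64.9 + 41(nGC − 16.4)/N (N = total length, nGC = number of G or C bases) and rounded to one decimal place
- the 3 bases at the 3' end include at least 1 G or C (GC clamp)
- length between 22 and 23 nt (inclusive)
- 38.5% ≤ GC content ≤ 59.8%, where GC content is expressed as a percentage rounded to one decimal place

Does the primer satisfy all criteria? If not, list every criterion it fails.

Meets all criteria.

Base counts: A=5, T=7, G=3, C=7 (length 22).
Tm: Tm = 64.9 + 41·(10 − 16.4)/22 = 53.0°C ✓
GC clamp: 3' end CCC has 3 G/C ✓
length: length 22 ✓
GC content: GC 10/22 = 45.5% ✓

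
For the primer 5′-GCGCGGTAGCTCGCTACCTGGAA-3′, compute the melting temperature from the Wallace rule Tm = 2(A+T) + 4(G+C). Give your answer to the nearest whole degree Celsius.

76°C

Base counts: A=4, T=4, G=8, C=7 (length 23).
Tm = 2·(4+4) + 4·(8+7) = 2·8 + 4·15 = 16 + 60 = 76°C.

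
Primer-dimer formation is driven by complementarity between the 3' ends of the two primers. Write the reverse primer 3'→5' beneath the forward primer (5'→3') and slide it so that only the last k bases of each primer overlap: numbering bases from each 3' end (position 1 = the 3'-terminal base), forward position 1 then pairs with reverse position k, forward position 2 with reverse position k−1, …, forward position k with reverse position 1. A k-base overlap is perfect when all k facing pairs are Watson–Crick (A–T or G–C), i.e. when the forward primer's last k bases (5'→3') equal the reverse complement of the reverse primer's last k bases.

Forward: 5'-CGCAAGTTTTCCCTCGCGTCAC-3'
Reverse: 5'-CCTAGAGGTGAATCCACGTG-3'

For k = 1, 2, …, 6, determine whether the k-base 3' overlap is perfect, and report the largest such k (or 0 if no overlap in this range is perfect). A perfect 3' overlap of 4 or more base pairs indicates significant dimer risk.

Longest perfect overlap: 3 complementary base pairs; below the dimer-risk threshold (threshold 4).

Last 6 bases (5'→3') — forward …CGTCAC, reverse …CACGTG.
Reverse complement of the reverse primer's last 6 bases: CACGTG; its first k bases are the reverse complement of the reverse primer's last k bases, so a perfect k-base overlap needs the forward primer's last k bases to equal them.
Comparing (forward last k vs required): k=1: C vs C ✓; k=2: AC vs CA ✗; k=3: CAC vs CAC ✓; k=4: TCAC vs CACG ✗; k=5: GTCAC vs CACGT ✗; k=6: CGTCAC vs CACGTG ✗.
Perfect overlaps at k = 1, 3; the largest is 3.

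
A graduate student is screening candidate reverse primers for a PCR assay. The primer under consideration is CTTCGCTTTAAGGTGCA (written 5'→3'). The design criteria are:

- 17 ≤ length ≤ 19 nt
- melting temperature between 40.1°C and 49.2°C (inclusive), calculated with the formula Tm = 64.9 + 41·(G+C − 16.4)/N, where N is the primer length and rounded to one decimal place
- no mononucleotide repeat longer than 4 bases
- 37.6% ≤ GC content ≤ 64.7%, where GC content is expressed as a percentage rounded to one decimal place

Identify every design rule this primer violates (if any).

Base counts: A=3, T=6, G=4, C=4 (length 17).
length: length 17 ✓
Tm: Tm = 64.9 + 41·(8 − 16.4)/17 = 44.6°C ✓
homopolymer run: longest run = 3 ✓
GC content: GC 8/17 = 47.1% ✓

Meets all criteria.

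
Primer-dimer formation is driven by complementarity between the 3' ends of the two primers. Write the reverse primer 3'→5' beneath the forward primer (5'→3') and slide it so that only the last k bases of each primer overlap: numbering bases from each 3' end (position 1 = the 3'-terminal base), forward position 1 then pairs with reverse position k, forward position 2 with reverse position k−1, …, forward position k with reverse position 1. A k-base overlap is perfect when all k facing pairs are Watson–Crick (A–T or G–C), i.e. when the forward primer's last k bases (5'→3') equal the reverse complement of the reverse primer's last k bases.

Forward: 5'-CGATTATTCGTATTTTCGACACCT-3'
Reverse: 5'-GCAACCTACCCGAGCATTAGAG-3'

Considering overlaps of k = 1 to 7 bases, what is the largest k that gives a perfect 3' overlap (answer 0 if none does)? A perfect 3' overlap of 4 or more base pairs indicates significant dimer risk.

Longest perfect overlap: 2 complementary base pairs; below the dimer-risk threshold (threshold 4).

Last 7 bases (5'→3') — forward …GACACCT, reverse …ATTAGAG.
Reverse complement of the reverse primer's last 7 bases: CTCTAAT; its first k bases are the reverse complement of the reverse primer's last k bases, so a perfect k-base overlap needs the forward primer's last k bases to equal them.
Comparing (forward last k vs required): k=1: T vs C ✗; k=2: CT vs CT ✓; k=3: CCT vs CTC ✗; k=4: ACCT vs CTCT ✗; k=5: CACCT vs CTCTA ✗; k=6: ACACCT vs CTCTAA ✗; k=7: GACACCT vs CTCTAAT ✗.
Only k = 2 is perfect, so the longest perfect 3' overlap is 2.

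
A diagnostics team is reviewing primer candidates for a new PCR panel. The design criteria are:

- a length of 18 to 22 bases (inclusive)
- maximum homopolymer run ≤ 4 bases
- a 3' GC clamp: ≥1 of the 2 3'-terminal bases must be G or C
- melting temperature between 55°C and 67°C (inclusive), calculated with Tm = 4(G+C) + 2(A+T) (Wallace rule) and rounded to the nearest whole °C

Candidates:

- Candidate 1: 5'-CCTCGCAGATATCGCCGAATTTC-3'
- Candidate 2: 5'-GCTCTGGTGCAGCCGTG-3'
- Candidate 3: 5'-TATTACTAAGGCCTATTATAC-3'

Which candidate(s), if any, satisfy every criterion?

Candidate 1 (23 nt, A=5 T=6 G=4 C=8): length 23, outside 18–22 ✗; longest run = 3 ✓; 3' end TC has 1 G/C ✓; Tm = 2·11 + 4·12 = 70°C, outside 55–67°C ✗ — fails.
Candidate 2 (17 nt, A=1 T=4 G=7 C=5): length 17, outside 18–22 ✗; longest run = 2 ✓; 3' end TG has 1 G/C ✓; Tm = 2·5 + 4·12 = 58°C ✓ — fails.
Candidate 3 (21 nt, A=7 T=8 G=2 C=4): length 21 ✓; longest run = 2 ✓; 3' end AC has 1 G/C ✓; Tm = 2·15 + 4·6 = 54°C, outside 55–67°C ✗ — fails.

None of the candidates satisfy all criteria.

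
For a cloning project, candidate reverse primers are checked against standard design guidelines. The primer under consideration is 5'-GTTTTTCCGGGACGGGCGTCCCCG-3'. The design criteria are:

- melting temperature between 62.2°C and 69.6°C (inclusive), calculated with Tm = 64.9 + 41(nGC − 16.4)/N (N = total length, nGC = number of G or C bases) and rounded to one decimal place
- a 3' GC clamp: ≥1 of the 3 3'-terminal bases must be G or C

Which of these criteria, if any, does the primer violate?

Meets all criteria.

Base counts: A=1, T=6, G=9, C=8 (length 24).
Tm: Tm = 64.9 + 41·(17 − 16.4)/24 = 65.9°C ✓
GC clamp: 3' end CCG has 3 G/C ✓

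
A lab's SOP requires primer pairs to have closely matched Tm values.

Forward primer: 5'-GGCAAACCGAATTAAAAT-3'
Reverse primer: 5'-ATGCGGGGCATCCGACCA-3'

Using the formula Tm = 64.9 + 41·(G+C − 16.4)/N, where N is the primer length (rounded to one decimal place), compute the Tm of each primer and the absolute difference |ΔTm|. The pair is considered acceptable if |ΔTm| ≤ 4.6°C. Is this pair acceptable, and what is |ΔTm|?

Forward: G+C = 6, N = 18 → Tm = 64.9 + 41·(6 − 16.4)/18 = 41.2°C.
Reverse: G+C = 12, N = 18 → Tm = 64.9 + 41·(12 − 16.4)/18 = 54.9°C.
|ΔTm| = |41.2 − 54.9| = 13.7°C, > 4.6°C.

|ΔTm| = 13.7°C; the pair is not acceptable.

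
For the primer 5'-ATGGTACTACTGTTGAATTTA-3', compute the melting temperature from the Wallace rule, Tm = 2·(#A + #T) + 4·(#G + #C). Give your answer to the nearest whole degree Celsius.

Base counts: A=6, T=9, G=4, C=2 (length 21).
Tm = 2·(6+9) + 4·(4+2) = 2·15 + 4·6 = 30 + 24 = 54°C.

54°C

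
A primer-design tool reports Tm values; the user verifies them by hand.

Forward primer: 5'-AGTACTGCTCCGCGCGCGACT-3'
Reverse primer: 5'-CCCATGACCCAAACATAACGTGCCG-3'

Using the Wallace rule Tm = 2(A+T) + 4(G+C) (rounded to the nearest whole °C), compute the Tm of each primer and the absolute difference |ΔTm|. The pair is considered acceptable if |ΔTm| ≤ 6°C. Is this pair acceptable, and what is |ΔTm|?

|ΔTm| = 8°C; the pair is not acceptable.

Forward: A=3 T=4 G=6 C=8 → Tm = 2·7 + 4·14 = 70°C.
Reverse: A=8 T=3 G=4 C=10 → Tm = 2·11 + 4·14 = 78°C.
|ΔTm| = |70 − 78| = 8°C, > 6°C.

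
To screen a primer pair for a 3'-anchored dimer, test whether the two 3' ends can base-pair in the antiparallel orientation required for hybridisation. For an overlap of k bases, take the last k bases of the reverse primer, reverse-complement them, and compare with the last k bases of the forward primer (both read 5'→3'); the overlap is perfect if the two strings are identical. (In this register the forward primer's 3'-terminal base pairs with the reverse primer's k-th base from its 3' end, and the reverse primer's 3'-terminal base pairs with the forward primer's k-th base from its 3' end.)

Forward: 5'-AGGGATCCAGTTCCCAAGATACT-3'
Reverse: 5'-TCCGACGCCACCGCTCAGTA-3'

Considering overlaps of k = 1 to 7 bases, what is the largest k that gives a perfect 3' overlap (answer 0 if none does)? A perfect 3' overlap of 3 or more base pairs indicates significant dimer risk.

Last 7 bases (5'→3') — forward …AGATACT, reverse …CTCAGTA.
Reverse complement of the reverse primer's last 7 bases: TACTGAG; its first k bases are the reverse complement of the reverse primer's last k bases, so a perfect k-base overlap needs the forward primer's last k bases to equal them.
Comparing (forward last k vs required): k=1: T vs T ✓; k=2: CT vs TA ✗; k=3: ACT vs TAC ✗; k=4: TACT vs TACT ✓; k=5: ATACT vs TACTG ✗; k=6: GATACT vs TACTGA ✗; k=7: AGATACT vs TACTGAG ✗.
Perfect overlaps at k = 1, 4; the largest is 4.

Longest perfect overlap: 4 complementary base pairs; significant dimer risk (threshold 3).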